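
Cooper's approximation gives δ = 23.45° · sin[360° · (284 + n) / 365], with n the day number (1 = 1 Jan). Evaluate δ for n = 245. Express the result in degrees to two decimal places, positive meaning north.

+7.34°

360 × (284 + 245) / 365 = 521.753°; sin(521.753°) = 0.3131.
δ = 23.45 × 0.3131 = 7.342° ≈ +7.34°.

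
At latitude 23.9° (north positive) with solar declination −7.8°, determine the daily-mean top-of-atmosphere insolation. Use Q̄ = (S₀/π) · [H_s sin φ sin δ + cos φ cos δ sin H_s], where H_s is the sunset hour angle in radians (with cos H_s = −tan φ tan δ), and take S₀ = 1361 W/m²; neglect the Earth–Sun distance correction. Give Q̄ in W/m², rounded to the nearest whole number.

356 W/m²

−tan φ tan δ = −(0.4431)(-0.1370) = 0.0607; H_s = arccos(0.0607) = 86.52°. In radians, H_s = 1.5101.
H_s sin φ sin δ = 1.5101 × 0.4051 × -0.1357 = -0.0830.
cos φ cos δ sin H_s = 0.9143 × 0.9907 × 0.9982 = 0.9042.
Q̄ = (1361/π) × (-0.0830 + 0.9042) = 433.22 × 0.8212 = 355.76 W/m².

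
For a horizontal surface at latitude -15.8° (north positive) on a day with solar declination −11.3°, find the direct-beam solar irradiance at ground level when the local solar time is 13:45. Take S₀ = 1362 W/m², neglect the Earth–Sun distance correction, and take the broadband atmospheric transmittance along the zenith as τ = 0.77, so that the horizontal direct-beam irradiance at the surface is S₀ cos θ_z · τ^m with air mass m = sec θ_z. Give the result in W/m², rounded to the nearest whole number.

916 W/m²

Hour angle H = 15° × (13.75 − 12) = 26.25°.
cos θ_z = sin φ sin δ + cos φ cos δ cos H = (-0.2723)(-0.1959) + (0.9622)(0.9806)(0.8969) = 0.8996.
Air mass m = 1/cos θ_z = 1/0.8996 = 1.112; τ^m = 0.77^1.112 = 0.7478.
Surface direct beam = 1362 × 0.8996 × 0.7478 = 916.25 W/m².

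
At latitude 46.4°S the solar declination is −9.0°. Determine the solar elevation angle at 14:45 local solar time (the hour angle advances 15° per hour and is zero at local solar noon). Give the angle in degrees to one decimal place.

Hour angle H = 15° × (14.75 − 12) = 41.25°.
cos θ_z = sin(-46.4°) sin(-9.0°) + cos(-46.4°) cos(-9.0°) cos(41.25°) = 0.1133 + 0.5121 = 0.6254.
θ_z = arccos(0.6254) = 51.29°, so the elevation is 90° − 51.29° = 38.71°.

38.7°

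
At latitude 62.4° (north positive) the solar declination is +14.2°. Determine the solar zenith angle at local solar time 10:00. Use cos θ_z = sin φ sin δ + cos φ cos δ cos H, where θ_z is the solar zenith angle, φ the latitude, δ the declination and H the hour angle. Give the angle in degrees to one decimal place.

Hour angle H = 15° × (10 − 12) = -30.00°.
cos θ_z = sin φ sin δ + cos φ cos δ cos H = (0.8862)(0.2453) + (0.4633)(0.9694)(0.8660) = 0.6063.
θ_z = arccos(0.6063) = 52.68°.

52.7°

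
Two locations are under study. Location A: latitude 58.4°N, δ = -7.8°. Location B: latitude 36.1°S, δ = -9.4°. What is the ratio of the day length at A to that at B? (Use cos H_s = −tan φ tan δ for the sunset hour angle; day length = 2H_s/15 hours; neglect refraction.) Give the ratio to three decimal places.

0.796

A: H_s = arccos(−tan 58.4° · tan -7.8°) = 77.13°, so 2H_s/15 = 10.2840 h.
B: H_s = arccos(−tan -36.1° · tan -9.4°) = 96.93°, so 2H_s/15 = 12.9240 h.
Ratio A/B = 10.2840 / 12.9240 = 0.7957.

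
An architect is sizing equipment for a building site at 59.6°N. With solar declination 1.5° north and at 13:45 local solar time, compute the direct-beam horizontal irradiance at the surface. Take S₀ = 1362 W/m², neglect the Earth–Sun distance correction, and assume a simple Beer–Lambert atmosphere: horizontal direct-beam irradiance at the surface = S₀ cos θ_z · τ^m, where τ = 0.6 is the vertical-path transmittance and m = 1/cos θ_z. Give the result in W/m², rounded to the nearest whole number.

Hour angle H = 15° × (13.75 − 12) = 26.25°.
With φ = 59.6°, δ = 1.5°, H = 26.25°: sin φ sin δ = 0.0226, cos φ cos δ cos H = 0.4537, so cos θ_z = 0.4763.
Air mass m = 1/cos θ_z = 1/0.4763 = 2.100; τ^m = 0.6^2.100 = 0.3421.
Surface direct beam = 1362 × 0.4763 × 0.3421 = 221.93 W/m².

222 W/m²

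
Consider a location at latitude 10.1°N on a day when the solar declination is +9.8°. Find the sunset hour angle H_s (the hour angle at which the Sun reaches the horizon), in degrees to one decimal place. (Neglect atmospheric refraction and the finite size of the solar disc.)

91.8°

cos H_s = −tan(10.1°) · tan(9.8°) = -0.0308, so H_s = arccos(-0.0308) = 91.76°.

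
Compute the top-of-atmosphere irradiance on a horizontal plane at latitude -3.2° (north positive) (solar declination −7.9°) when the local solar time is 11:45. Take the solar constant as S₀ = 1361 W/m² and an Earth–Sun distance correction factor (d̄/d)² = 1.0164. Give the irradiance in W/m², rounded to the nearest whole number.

Hour angle H = 15° × (11.75 − 12) = -3.75°.
cos θ_z = sin(-3.2°) sin(-7.9°) + cos(-3.2°) cos(-7.9°) cos(-3.75°) = 0.0077 + 0.9868 = 0.9945.
Top-of-atmosphere irradiance = S₀ (d̄/d)² cos θ_z = 1361 × 1.0164 × 0.9945 = 1375.71 W/m².

1376 W/m²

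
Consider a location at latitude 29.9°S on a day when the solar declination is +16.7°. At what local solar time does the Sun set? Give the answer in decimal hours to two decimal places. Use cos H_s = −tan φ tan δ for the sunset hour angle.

cos H_s = −tan(-29.9°) · tan(16.7°) = 0.1725, so H_s = arccos(0.1725) = 80.07°.
Sunset is at 12 + H_s/15 = 12 + 5.338 = 17.338 h local solar time.

17.34 h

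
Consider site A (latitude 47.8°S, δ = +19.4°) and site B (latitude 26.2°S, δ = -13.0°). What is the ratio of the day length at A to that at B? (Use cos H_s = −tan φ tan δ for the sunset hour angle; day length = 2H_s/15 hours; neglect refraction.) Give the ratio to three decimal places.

A: H_s = arccos(−tan -47.8° · tan 19.4°) = 67.15°, so 2H_s/15 = 8.9533 h.
B: H_s = arccos(−tan -26.2° · tan -13.0°) = 96.52°, so 2H_s/15 = 12.8693 h.
Ratio A/B = 8.9533 / 12.8693 = 0.6957.

0.696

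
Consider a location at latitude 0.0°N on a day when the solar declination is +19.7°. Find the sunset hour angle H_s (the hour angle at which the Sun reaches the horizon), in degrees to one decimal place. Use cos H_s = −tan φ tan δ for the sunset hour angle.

90.0°

The sunset hour angle satisfies cos H_s = −tan φ tan δ = 0.0000, giving H_s = 90.00°.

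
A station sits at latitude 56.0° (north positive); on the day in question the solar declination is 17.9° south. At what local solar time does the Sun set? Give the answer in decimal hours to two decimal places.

16.09 h

The sunset hour angle satisfies cos H_s = −tan φ tan δ = 0.4789, giving H_s = 61.39°.
Sunset is at 12 + H_s/15 = 12 + 4.093 = 16.093 h local solar time.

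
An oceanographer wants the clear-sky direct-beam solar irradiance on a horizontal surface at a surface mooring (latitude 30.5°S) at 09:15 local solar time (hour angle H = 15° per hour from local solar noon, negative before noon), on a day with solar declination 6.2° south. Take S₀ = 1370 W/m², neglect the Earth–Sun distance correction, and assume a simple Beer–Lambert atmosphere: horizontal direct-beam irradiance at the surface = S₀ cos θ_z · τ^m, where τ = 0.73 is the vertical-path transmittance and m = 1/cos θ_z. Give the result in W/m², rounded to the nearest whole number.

610 W/m²

Hour angle H = 15° × (9.25 − 12) = -41.25°.
With φ = -30.5°, δ = -6.2°, H = -41.25°: sin φ sin δ = 0.0548, cos φ cos δ cos H = 0.6440, so cos θ_z = 0.6988.
Air mass m = 1/cos θ_z = 1/0.6988 = 1.431; τ^m = 0.73^1.431 = 0.6374.
Surface direct beam = 1370 × 0.6988 × 0.6374 = 610.22 W/m².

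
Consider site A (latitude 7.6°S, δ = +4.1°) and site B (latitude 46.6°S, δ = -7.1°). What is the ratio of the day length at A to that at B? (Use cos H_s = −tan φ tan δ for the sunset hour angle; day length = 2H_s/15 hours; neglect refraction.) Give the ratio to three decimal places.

0.917

A: H_s = arccos(−tan -7.6° · tan 4.1°) = 89.45°, so 2H_s/15 = 11.9267 h.
B: H_s = arccos(−tan -46.6° · tan -7.1°) = 97.57°, so 2H_s/15 = 13.0093 h.
Ratio A/B = 11.9267 / 13.0093 = 0.9168.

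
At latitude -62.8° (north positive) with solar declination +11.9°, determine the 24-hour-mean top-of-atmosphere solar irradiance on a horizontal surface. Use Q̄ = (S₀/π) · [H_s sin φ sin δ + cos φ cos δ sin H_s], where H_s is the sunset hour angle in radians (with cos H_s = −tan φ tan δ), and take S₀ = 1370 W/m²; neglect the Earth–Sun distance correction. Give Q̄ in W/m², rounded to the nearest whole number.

cos H_s = −tan(-62.8°) · tan(11.9°) = 0.4100, so H_s = arccos(0.4100) = 65.80°. In radians, H_s = 1.1484.
H_s sin φ sin δ = 1.1484 × -0.8894 × 0.2062 = -0.2106.
cos φ cos δ sin H_s = 0.4571 × 0.9785 × 0.9121 = 0.4080.
Q̄ = (1370/π) × (-0.2106 + 0.4080) = 436.08 × 0.1974 = 86.08 W/m².

86 W/m²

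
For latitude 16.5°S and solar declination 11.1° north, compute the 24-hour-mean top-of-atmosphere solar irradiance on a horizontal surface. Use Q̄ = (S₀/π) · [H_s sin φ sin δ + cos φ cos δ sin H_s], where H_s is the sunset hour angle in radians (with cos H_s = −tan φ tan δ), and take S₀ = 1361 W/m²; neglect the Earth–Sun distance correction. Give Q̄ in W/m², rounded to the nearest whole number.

371 W/m²

The sunset hour angle satisfies cos H_s = −tan φ tan δ = 0.0581, giving H_s = 86.67°. In radians, H_s = 1.5127.
H_s sin φ sin δ = 1.5127 × -0.2840 × 0.1925 = -0.0827.
cos φ cos δ sin H_s = 0.9588 × 0.9813 × 0.9983 = 0.9393.
Q̄ = (1361/π) × (-0.0827 + 0.9393) = 433.22 × 0.8566 = 371.10 W/m².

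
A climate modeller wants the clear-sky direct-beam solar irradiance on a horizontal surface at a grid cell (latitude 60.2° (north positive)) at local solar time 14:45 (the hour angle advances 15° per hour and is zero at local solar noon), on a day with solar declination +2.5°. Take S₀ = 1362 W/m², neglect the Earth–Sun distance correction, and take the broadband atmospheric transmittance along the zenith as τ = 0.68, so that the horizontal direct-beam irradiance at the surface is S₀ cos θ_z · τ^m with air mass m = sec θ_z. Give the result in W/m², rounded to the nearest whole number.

Hour angle H = 15° × (14.75 − 12) = 41.25°.
cos θ_z = sin φ sin δ + cos φ cos δ cos H = (0.8678)(0.0436) + (0.4970)(0.9990)(0.7518) = 0.4111.
Air mass m = 1/cos θ_z = 1/0.4111 = 2.432; τ^m = 0.68^2.432 = 0.3914.
Surface direct beam = 1362 × 0.4111 × 0.3914 = 219.15 W/m².

219 W/m²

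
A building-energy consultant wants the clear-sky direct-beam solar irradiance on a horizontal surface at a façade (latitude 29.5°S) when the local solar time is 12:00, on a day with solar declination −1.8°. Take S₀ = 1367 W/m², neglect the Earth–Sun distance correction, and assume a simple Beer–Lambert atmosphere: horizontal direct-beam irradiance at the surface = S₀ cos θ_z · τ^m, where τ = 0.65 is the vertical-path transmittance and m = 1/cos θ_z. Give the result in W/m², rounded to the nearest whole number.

744 W/m²

Hour angle H = 15° × (12 − 12) = 0.00°.
cos θ_z = sin(-29.5°) sin(-1.8°) + cos(-29.5°) cos(-1.8°) cos(0.00°) = 0.0155 + 0.8699 = 0.8854.
Air mass m = 1/cos θ_z = 1/0.8854 = 1.129; τ^m = 0.65^1.129 = 0.6149.
Surface direct beam = 1367 × 0.8854 × 0.6149 = 744.24 W/m².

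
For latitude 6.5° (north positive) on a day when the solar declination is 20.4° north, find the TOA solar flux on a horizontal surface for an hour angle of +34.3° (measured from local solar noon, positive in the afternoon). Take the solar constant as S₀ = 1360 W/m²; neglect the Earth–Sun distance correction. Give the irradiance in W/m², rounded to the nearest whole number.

1100 W/m²

cos θ_z = sin(6.5°) sin(20.4°) + cos(6.5°) cos(20.4°) cos(34.30°) = 0.0395 + 0.7693 = 0.8088.
Top-of-atmosphere irradiance = S₀ cos θ_z = 1360 × 0.8088 = 1099.97 W/m².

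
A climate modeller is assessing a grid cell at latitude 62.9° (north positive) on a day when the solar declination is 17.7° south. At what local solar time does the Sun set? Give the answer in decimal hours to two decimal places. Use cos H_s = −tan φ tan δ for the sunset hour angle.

cos H_s = −tan(62.9°) · tan(-17.7°) = 0.6237, so H_s = arccos(0.6237) = 51.41°.
Sunset is at 12 + H_s/15 = 12 + 3.427 = 15.427 h local solar time.

15.43 h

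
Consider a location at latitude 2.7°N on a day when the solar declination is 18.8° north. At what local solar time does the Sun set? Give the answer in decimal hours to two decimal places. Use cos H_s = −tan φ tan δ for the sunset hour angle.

18.06 h

cos H_s = −tan(2.7°) · tan(18.8°) = -0.0161, so H_s = arccos(-0.0161) = 90.92°.
Sunset is at 12 + H_s/15 = 12 + 6.061 = 18.061 h local solar time.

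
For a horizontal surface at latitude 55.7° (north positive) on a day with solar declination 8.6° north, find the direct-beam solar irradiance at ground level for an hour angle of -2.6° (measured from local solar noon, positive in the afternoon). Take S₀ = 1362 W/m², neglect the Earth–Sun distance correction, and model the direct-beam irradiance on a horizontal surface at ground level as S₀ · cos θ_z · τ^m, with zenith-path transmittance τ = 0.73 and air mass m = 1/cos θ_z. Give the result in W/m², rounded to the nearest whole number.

583 W/m²

With φ = 55.7°, δ = 8.6°, H = -2.60°: sin φ sin δ = 0.1235, cos φ cos δ cos H = 0.5566, so cos θ_z = 0.6801.
Air mass m = 1/cos θ_z = 1/0.6801 = 1.470; τ^m = 0.73^1.470 = 0.6296.
Surface direct beam = 1362 × 0.6801 × 0.6296 = 583.20 W/m².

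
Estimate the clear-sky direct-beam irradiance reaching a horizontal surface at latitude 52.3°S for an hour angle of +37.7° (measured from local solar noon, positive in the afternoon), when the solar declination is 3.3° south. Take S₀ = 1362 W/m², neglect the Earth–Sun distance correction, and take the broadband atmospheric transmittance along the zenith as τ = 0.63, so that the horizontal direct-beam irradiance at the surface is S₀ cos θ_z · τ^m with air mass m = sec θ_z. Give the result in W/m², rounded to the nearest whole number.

300 W/m²

cos θ_z = sin(-52.3°) sin(-3.3°) + cos(-52.3°) cos(-3.3°) cos(37.70°) = 0.0455 + 0.4831 = 0.5286.
Air mass m = 1/cos θ_z = 1/0.5286 = 1.892; τ^m = 0.63^1.892 = 0.4172.
Surface direct beam = 1362 × 0.5286 × 0.4172 = 300.36 W/m².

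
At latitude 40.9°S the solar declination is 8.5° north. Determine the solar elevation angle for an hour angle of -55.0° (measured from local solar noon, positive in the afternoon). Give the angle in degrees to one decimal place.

cos θ_z = sin φ sin δ + cos φ cos δ cos H = (-0.6547)(0.1478) + (0.7559)(0.9890)(0.5736) = 0.3321.
θ_z = arccos(0.3321) = 70.60°, so the elevation is 90° − 70.60° = 19.40°.

19.4°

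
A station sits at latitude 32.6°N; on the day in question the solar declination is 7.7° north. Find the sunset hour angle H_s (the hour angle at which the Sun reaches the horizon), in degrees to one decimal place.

cos H_s = −tan(32.6°) · tan(7.7°) = -0.0865, so H_s = arccos(-0.0865) = 94.96°.

95.0°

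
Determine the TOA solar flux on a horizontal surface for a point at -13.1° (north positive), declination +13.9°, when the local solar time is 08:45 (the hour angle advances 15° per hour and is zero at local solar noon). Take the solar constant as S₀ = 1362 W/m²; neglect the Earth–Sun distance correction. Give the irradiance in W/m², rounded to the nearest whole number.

Hour angle H = 15° × (8.75 − 12) = -48.75°.
cos θ_z = sin(-13.1°) sin(13.9°) + cos(-13.1°) cos(13.9°) cos(-48.75°) = -0.0544 + 0.6234 = 0.5690.
Top-of-atmosphere irradiance = S₀ cos θ_z = 1362 × 0.5690 = 774.98 W/m².

775 W/m²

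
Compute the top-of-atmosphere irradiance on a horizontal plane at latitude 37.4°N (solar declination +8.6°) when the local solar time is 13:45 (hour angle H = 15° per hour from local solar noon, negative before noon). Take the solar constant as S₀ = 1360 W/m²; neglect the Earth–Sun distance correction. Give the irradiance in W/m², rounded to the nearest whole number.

1082 W/m²

Hour angle H = 15° × (13.75 − 12) = 26.25°.
cos θ_z = sin φ sin δ + cos φ cos δ cos H = (0.6074)(0.1495) + (0.7944)(0.9888)(0.8969) = 0.7953.
Top-of-atmosphere irradiance = S₀ cos θ_z = 1360 × 0.7953 = 1081.61 W/m².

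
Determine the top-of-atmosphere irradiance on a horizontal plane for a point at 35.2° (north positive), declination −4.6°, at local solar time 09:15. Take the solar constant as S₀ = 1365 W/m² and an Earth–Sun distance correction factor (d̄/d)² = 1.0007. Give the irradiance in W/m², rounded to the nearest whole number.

Hour angle H = 15° × (9.25 − 12) = -41.25°.
cos θ_z = sin(35.2°) sin(-4.6°) + cos(35.2°) cos(-4.6°) cos(-41.25°) = -0.0462 + 0.6124 = 0.5662.
Top-of-atmosphere irradiance = S₀ (d̄/d)² cos θ_z = 1365 × 1.0007 × 0.5662 = 773.40 W/m².

773 W/m²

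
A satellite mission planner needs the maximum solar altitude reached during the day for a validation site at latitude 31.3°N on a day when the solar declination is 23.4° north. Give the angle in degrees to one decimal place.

82.1°

At local solar noon the hour angle is zero, so the elevation is 90° − |φ − δ| = 90° − |31.3° − (23.4°)| = 90° − 7.9° = 82.1°.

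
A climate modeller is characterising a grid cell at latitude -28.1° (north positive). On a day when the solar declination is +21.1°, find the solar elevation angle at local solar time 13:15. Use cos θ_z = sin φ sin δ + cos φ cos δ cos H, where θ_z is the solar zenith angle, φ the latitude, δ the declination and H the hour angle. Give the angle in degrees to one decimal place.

37.6°

Hour angle H = 15° × (13.25 − 12) = 18.75°.
cos θ_z = sin φ sin δ + cos φ cos δ cos H = (-0.4710)(0.3600) + (0.8821)(0.9330)(0.9469) = 0.6097.
θ_z = arccos(0.6097) = 52.43°, so the elevation is 90° − 52.43° = 37.57°.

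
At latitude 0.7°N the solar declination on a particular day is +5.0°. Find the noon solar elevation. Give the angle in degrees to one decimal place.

85.7°

At local solar noon the hour angle is zero, so the elevation is 90° − |φ − δ| = 90° − |0.7° − (5.0°)| = 90° − 4.3° = 85.7°.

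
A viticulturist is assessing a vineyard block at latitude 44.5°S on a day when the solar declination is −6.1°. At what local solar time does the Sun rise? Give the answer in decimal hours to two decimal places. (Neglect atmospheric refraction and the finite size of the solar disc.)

The sunset hour angle satisfies cos H_s = −tan φ tan δ = -0.1050, giving H_s = 96.03°.
Sunrise is at 12 − H_s/15 = 12 − 6.402 = 5.598 h local solar time.

5.60 h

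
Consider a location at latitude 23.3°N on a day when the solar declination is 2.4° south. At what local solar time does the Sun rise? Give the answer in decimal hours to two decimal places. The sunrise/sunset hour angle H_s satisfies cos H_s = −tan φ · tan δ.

6.07 h

The sunset hour angle satisfies cos H_s = −tan φ tan δ = 0.0181, giving H_s = 88.96°.
Sunrise is at 12 − H_s/15 = 12 − 5.931 = 6.069 h local solar time.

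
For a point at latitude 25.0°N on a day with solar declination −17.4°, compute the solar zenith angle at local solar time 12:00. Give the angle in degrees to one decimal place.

Hour angle H = 15° × (12 − 12) = 0.00°.
cos θ_z = sin φ sin δ + cos φ cos δ cos H = (0.4226)(-0.2990) + (0.9063)(0.9542)(1.0000) = 0.7384.
θ_z = arccos(0.7384) = 42.40°.

42.4°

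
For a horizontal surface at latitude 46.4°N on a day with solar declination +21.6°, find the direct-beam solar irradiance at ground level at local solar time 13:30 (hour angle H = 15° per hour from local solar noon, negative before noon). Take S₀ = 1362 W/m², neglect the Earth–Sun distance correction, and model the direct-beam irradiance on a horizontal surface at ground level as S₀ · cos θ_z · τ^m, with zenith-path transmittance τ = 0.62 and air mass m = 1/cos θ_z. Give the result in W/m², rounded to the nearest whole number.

Hour angle H = 15° × (13.5 − 12) = 22.50°.
With φ = 46.4°, δ = 21.6°, H = 22.50°: sin φ sin δ = 0.2666, cos φ cos δ cos H = 0.5924, so cos θ_z = 0.8590.
Air mass m = 1/cos θ_z = 1/0.8590 = 1.164; τ^m = 0.62^1.164 = 0.5732.
Surface direct beam = 1362 × 0.8590 × 0.5732 = 670.62 W/m².

671 W/m²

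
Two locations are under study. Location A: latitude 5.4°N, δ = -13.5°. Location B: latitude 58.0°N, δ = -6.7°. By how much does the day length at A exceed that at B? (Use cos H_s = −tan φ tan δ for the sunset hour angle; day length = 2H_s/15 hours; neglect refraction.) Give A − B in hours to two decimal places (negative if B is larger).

A: H_s = arccos(−tan 5.4° · tan -13.5°) = 88.70°, so 2H_s/15 = 11.8267 h.
B: H_s = arccos(−tan 58.0° · tan -6.7°) = 79.16°, so 2H_s/15 = 10.5547 h.
A − B = 11.8267 − 10.5547 = 1.2720 h.

+1.27 h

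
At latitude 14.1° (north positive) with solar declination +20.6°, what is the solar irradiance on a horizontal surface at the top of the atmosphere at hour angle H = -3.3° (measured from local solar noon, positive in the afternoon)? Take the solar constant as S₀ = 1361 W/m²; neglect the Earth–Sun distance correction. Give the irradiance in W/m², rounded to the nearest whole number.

1350 W/m²

cos θ_z = sin φ sin δ + cos φ cos δ cos H = (0.2436)(0.3518) + (0.9699)(0.9361)(0.9983) = 0.9921.
Top-of-atmosphere irradiance = S₀ cos θ_z = 1361 × 0.9921 = 1350.25 W/m².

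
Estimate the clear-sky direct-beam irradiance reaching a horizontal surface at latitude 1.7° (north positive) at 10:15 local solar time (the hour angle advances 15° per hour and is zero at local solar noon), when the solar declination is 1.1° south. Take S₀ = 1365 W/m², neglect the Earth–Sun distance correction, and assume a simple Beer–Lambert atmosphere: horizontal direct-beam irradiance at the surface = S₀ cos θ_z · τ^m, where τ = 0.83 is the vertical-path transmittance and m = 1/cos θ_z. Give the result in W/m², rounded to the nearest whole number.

Hour angle H = 15° × (10.25 − 12) = -26.25°.
cos θ_z = sin φ sin δ + cos φ cos δ cos H = (0.0297)(-0.0192) + (0.9996)(0.9998)(0.8969) = 0.8958.
Air mass m = 1/cos θ_z = 1/0.8958 = 1.116; τ^m = 0.83^1.116 = 0.8123.
Surface direct beam = 1365 × 0.8958 × 0.8123 = 993.25 W/m².

993 W/m²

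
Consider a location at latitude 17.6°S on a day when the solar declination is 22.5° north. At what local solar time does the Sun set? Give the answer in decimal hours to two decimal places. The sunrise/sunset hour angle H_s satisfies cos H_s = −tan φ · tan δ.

−tan φ tan δ = −(-0.3172)(0.4142) = 0.1314; H_s = arccos(0.1314) = 82.45°.
Sunset is at 12 + H_s/15 = 12 + 5.497 = 17.497 h local solar time.

17.50 h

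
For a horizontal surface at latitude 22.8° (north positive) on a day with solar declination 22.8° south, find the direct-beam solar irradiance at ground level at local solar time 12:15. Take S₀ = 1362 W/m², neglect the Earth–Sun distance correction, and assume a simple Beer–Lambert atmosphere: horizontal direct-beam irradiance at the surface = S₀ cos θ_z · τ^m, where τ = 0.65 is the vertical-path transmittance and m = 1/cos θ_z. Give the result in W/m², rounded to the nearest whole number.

Hour angle H = 15° × (12.25 − 12) = 3.75°.
cos θ_z = sin φ sin δ + cos φ cos δ cos H = (0.3875)(-0.3875) + (0.9219)(0.9219)(0.9979) = 0.6980.
Air mass m = 1/cos θ_z = 1/0.6980 = 1.433; τ^m = 0.65^1.433 = 0.5394.
Surface direct beam = 1362 × 0.6980 × 0.5394 = 512.79 W/m².

513 W/m²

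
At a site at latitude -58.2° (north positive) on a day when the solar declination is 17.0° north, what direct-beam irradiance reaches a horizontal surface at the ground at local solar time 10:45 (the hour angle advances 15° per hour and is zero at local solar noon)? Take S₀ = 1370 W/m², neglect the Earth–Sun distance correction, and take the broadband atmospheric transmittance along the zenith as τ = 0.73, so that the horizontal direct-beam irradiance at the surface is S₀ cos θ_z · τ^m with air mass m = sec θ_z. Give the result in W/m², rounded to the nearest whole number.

Hour angle H = 15° × (10.75 − 12) = -18.75°.
cos θ_z = sin(-58.2°) sin(17.0°) + cos(-58.2°) cos(17.0°) cos(-18.75°) = -0.2485 + 0.4772 = 0.2287.
Air mass m = 1/cos θ_z = 1/0.2287 = 4.373; τ^m = 0.73^4.373 = 0.2525.
Surface direct beam = 1370 × 0.2287 × 0.2525 = 79.11 W/m².

79 W/m²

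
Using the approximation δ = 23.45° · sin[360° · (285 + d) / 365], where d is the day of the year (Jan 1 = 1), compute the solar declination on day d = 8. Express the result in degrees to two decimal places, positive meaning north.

-22.17°

360 × (285 + 8) / 365 = 288.986°; sin(288.986°) = -0.9456.
δ = 23.45 × -0.9456 = -22.174° ≈ -22.17°.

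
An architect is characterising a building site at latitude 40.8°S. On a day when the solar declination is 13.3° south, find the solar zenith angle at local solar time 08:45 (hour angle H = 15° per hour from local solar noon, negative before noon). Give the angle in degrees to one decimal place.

Hour angle H = 15° × (8.75 − 12) = -48.75°.
cos θ_z = sin φ sin δ + cos φ cos δ cos H = (-0.6534)(-0.2300) + (0.7570)(0.9732)(0.6593) = 0.6360.
θ_z = arccos(0.6360) = 50.51°.

50.5°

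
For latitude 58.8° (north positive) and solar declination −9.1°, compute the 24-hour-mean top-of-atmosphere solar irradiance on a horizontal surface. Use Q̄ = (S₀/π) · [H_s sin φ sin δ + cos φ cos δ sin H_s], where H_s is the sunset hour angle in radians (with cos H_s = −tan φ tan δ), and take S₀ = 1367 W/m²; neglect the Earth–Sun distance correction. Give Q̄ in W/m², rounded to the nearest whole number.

−tan φ tan δ = −(1.6512)(-0.1602) = 0.2645; H_s = arccos(0.2645) = 74.66°. In radians, H_s = 1.3031.
H_s sin φ sin δ = 1.3031 × 0.8554 × -0.1582 = -0.1763.
cos φ cos δ sin H_s = 0.5180 × 0.9874 × 0.9644 = 0.4933.
Q̄ = (1367/π) × (-0.1763 + 0.4933) = 435.13 × 0.3170 = 137.94 W/m².

138 W/m²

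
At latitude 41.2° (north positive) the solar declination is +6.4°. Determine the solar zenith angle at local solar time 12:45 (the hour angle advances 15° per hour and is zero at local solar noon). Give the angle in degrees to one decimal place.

36.2°

Hour angle H = 15° × (12.75 − 12) = 11.25°.
cos θ_z = sin(41.2°) sin(6.4°) + cos(41.2°) cos(6.4°) cos(11.25°) = 0.0734 + 0.7334 = 0.8068.
θ_z = arccos(0.8068) = 36.22°.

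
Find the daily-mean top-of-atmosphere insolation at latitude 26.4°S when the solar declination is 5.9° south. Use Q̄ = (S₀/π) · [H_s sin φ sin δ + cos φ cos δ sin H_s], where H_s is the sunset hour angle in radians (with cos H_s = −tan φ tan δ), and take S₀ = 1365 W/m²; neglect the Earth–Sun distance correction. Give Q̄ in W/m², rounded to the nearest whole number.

cos H_s = −tan(-26.4°) · tan(-5.9°) = -0.0513, so H_s = arccos(-0.0513) = 92.94°. In radians, H_s = 1.6221.
H_s sin φ sin δ = 1.6221 × -0.4446 × -0.1028 = 0.0741.
cos φ cos δ sin H_s = 0.8957 × 0.9947 × 0.9987 = 0.8898.
Q̄ = (1365/π) × (0.0741 + 0.8898) = 434.49 × 0.9639 = 418.80 W/m².

419 W/m²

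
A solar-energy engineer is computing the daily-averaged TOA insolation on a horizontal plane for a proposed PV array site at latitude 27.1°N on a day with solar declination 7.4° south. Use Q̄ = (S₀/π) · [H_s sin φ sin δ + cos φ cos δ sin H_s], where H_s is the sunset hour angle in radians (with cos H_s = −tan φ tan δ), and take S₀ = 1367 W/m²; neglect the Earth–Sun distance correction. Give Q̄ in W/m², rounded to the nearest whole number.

−tan φ tan δ = −(0.5117)(-0.1299) = 0.0665; H_s = arccos(0.0665) = 86.19°. In radians, H_s = 1.5043.
H_s sin φ sin δ = 1.5043 × 0.4555 × -0.1288 = -0.0883.
cos φ cos δ sin H_s = 0.8902 × 0.9917 × 0.9978 = 0.8809.
Q̄ = (1367/π) × (-0.0883 + 0.8809) = 435.13 × 0.7926 = 344.88 W/m².

345 W/m²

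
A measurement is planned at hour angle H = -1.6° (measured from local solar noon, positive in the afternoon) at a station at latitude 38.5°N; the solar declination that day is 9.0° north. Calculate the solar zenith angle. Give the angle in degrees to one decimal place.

29.5°

cos θ_z = sin φ sin δ + cos φ cos δ cos H = (0.6225)(0.1564) + (0.7826)(0.9877)(0.9996) = 0.8700.
θ_z = arccos(0.8700) = 29.54°.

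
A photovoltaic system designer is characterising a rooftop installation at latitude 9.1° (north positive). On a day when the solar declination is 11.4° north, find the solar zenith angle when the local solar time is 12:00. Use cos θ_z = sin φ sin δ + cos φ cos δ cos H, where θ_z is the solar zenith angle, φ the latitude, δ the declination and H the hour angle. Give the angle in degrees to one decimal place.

Hour angle H = 15° × (12 − 12) = 0.00°.
With φ = 9.1°, δ = 11.4°, H = 0.00°: sin φ sin δ = 0.0313, cos φ cos δ cos H = 0.9679, so cos θ_z = 0.9992.
θ_z = arccos(0.9992) = 2.29°.

2.3°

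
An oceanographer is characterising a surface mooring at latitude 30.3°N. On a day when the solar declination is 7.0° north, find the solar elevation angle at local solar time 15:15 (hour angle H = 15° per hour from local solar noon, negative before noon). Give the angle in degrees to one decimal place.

38.8°

Hour angle H = 15° × (15.25 − 12) = 48.75°.
cos θ_z = sin φ sin δ + cos φ cos δ cos H = (0.5045)(0.1219) + (0.8634)(0.9925)(0.6593) = 0.6265.
θ_z = arccos(0.6265) = 51.21°, so the elevation is 90° − 51.21° = 38.79°.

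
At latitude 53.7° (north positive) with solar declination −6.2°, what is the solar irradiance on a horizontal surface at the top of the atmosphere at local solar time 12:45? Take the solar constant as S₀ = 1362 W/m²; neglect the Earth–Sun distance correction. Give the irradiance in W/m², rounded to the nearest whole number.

668 W/m²

Hour angle H = 15° × (12.75 − 12) = 11.25°.
cos θ_z = sin(53.7°) sin(-6.2°) + cos(53.7°) cos(-6.2°) cos(11.25°) = -0.0870 + 0.5772 = 0.4902.
Top-of-atmosphere irradiance = S₀ cos θ_z = 1362 × 0.4902 = 667.65 W/m².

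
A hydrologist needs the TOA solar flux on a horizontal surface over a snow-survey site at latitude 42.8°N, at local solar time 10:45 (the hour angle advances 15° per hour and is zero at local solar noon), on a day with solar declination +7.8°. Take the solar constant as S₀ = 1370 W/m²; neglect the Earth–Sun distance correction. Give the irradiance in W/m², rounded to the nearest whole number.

Hour angle H = 15° × (10.75 − 12) = -18.75°.
cos θ_z = sin(42.8°) sin(7.8°) + cos(42.8°) cos(7.8°) cos(-18.75°) = 0.0922 + 0.6884 = 0.7806.
Top-of-atmosphere irradiance = S₀ cos θ_z = 1370 × 0.7806 = 1069.42 W/m².

1069 W/m²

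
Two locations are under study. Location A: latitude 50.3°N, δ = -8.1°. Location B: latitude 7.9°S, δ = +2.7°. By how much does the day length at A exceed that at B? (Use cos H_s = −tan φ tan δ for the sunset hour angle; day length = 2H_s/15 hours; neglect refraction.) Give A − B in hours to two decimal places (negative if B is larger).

-1.27 h

A: H_s = arccos(−tan 50.3° · tan -8.1°) = 80.13°, so 2H_s/15 = 10.6840 h.
B: H_s = arccos(−tan -7.9° · tan 2.7°) = 89.63°, so 2H_s/15 = 11.9507 h.
A − B = 10.6840 − 11.9507 = -1.2667 h.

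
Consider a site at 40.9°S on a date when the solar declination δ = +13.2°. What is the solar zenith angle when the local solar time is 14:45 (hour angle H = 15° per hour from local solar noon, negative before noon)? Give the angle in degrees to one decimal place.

Hour angle H = 15° × (14.75 − 12) = 41.25°.
cos θ_z = sin(-40.9°) sin(13.2°) + cos(-40.9°) cos(13.2°) cos(41.25°) = -0.1495 + 0.5533 = 0.4038.
θ_z = arccos(0.4038) = 66.18°.

66.2°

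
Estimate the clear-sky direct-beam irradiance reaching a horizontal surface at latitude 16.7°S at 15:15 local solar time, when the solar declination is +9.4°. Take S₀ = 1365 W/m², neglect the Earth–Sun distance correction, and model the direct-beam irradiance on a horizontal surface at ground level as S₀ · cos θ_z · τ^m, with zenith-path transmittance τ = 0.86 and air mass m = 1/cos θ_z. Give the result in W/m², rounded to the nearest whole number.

Hour angle H = 15° × (15.25 − 12) = 48.75°.
cos θ_z = sin φ sin δ + cos φ cos δ cos H = (-0.2874)(0.1633) + (0.9578)(0.9866)(0.6593) = 0.5761.
Air mass m = 1/cos θ_z = 1/0.5761 = 1.736; τ^m = 0.86^1.736 = 0.7696.
Surface direct beam = 1365 × 0.5761 × 0.7696 = 605.20 W/m².

605 W/m²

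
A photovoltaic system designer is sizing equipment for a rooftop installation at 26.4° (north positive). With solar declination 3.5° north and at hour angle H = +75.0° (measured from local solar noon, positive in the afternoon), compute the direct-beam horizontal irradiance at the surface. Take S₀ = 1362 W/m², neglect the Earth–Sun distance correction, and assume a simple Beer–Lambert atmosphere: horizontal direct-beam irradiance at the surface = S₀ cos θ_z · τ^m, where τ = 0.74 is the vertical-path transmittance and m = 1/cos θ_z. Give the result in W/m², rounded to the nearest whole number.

cos θ_z = sin φ sin δ + cos φ cos δ cos H = (0.4446)(0.0610) + (0.8957)(0.9981)(0.2588) = 0.2585.
Air mass m = 1/cos θ_z = 1/0.2585 = 3.868; τ^m = 0.74^3.868 = 0.3120.
Surface direct beam = 1362 × 0.2585 × 0.3120 = 109.85 W/m².

110 W/m²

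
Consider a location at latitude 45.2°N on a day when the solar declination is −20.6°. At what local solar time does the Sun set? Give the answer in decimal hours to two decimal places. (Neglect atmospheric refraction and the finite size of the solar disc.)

16.52 h

The sunset hour angle satisfies cos H_s = −tan φ tan δ = 0.3785, giving H_s = 67.76°.
Sunset is at 12 + H_s/15 = 12 + 4.517 = 16.517 h local solar time.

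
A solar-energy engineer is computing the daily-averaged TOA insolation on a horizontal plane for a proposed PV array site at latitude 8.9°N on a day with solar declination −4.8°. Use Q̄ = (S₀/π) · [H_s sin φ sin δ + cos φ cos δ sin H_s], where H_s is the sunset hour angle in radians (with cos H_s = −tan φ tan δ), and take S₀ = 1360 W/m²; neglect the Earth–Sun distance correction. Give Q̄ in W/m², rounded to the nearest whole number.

417 W/m²

−tan φ tan δ = −(0.1566)(-0.0840) = 0.0132; H_s = arccos(0.0132) = 89.24°. In radians, H_s = 1.5575.
H_s sin φ sin δ = 1.5575 × 0.1547 × -0.0837 = -0.0202.
cos φ cos δ sin H_s = 0.9880 × 0.9965 × 0.9999 = 0.9844.
Q̄ = (1360/π) × (-0.0202 + 0.9844) = 432.90 × 0.9642 = 417.40 W/m².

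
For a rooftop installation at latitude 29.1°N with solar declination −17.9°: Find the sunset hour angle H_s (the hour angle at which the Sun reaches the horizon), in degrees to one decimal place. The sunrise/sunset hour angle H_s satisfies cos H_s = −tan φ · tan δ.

−tan φ tan δ = −(0.5566)(-0.3230) = 0.1798; H_s = arccos(0.1798) = 79.64°.

79.6°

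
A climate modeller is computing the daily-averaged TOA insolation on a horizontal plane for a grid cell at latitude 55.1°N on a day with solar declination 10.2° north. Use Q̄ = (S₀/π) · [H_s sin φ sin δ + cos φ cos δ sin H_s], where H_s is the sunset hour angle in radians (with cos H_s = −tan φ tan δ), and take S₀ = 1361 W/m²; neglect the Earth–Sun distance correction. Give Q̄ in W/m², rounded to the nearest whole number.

351 W/m²

cos H_s = −tan(55.1°) · tan(10.2°) = -0.2579, so H_s = arccos(-0.2579) = 104.95°. In radians, H_s = 1.8317.
H_s sin φ sin δ = 1.8317 × 0.8202 × 0.1771 = 0.2661.
cos φ cos δ sin H_s = 0.5721 × 0.9842 × 0.9662 = 0.5440.
Q̄ = (1361/π) × (0.2661 + 0.5440) = 433.22 × 0.8101 = 350.95 W/m².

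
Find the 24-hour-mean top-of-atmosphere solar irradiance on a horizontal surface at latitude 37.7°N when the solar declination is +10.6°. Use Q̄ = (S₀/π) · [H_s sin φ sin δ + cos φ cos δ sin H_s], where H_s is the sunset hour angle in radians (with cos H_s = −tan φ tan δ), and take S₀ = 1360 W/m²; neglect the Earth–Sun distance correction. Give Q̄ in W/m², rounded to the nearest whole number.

417 W/m²

cos H_s = −tan(37.7°) · tan(10.6°) = -0.1446, so H_s = arccos(-0.1446) = 98.31°. In radians, H_s = 1.7158.
H_s sin φ sin δ = 1.7158 × 0.6115 × 0.1840 = 0.1931.
cos φ cos δ sin H_s = 0.7912 × 0.9829 × 0.9895 = 0.7695.
Q̄ = (1360/π) × (0.1931 + 0.7695) = 432.90 × 0.9626 = 416.71 W/m².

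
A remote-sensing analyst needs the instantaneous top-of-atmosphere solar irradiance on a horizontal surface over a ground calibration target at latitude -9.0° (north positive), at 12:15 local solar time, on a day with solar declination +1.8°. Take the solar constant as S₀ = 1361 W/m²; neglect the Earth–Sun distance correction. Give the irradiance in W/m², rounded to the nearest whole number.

1334 W/m²

Hour angle H = 15° × (12.25 − 12) = 3.75°.
With φ = -9.0°, δ = 1.8°, H = 3.75°: sin φ sin δ = -0.0049, cos φ cos δ cos H = 0.9851, so cos θ_z = 0.9802.
Top-of-atmosphere irradiance = S₀ cos θ_z = 1361 × 0.9802 = 1334.05 W/m².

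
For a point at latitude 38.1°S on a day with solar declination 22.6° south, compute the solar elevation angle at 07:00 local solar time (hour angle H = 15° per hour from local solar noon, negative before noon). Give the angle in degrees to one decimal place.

Hour angle H = 15° × (7 − 12) = -75.00°.
cos θ_z = sin φ sin δ + cos φ cos δ cos H = (-0.6170)(-0.3843) + (0.7869)(0.9232)(0.2588) = 0.4251.
θ_z = arccos(0.4251) = 64.84°, so the elevation is 90° − 64.84° = 25.16°.

25.2°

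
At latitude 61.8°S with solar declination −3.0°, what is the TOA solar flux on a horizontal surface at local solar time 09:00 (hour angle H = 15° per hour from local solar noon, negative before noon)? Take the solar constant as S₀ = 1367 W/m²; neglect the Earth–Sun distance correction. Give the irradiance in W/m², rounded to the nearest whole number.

519 W/m²

Hour angle H = 15° × (9 − 12) = -45.00°.
With φ = -61.8°, δ = -3.0°, H = -45.00°: sin φ sin δ = 0.0461, cos φ cos δ cos H = 0.3337, so cos θ_z = 0.3798.
Top-of-atmosphere irradiance = S₀ cos θ_z = 1367 × 0.3798 = 519.19 W/m².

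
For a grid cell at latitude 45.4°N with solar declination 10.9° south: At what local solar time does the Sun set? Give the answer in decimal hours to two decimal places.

17.25 h

The sunset hour angle satisfies cos H_s = −tan φ tan δ = 0.1953, giving H_s = 78.74°.
Sunset is at 12 + H_s/15 = 12 + 5.249 = 17.249 h local solar time.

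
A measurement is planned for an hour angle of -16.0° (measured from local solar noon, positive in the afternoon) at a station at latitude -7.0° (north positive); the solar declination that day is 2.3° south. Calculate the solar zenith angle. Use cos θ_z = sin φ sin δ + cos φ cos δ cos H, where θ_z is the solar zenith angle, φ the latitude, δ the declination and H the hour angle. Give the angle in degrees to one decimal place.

cos θ_z = sin(-7.0°) sin(-2.3°) + cos(-7.0°) cos(-2.3°) cos(-16.00°) = 0.0049 + 0.9533 = 0.9582.
θ_z = arccos(0.9582) = 16.62°.

16.6°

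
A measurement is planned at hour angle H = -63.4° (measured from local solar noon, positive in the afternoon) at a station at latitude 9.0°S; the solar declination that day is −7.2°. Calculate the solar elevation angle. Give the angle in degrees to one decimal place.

cos θ_z = sin φ sin δ + cos φ cos δ cos H = (-0.1564)(-0.1253) + (0.9877)(0.9921)(0.4478) = 0.4584.
θ_z = arccos(0.4584) = 62.72°, so the elevation is 90° − 62.72° = 27.28°.

27.3°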